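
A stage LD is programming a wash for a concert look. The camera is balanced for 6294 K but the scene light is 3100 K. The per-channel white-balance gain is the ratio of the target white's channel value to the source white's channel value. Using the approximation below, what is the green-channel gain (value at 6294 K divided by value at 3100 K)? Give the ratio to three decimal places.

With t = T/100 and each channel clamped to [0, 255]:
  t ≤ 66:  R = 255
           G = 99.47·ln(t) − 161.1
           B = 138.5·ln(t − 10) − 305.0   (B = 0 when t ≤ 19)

1.390

At 3100 K (t = 31):
  G = 99.47·ln 31 − 161.1 = 99.47·3.4340 − 161.1 = 180.479.
At 6294 K (t = 62.94):
  G = 99.47·ln 62.94 − 161.1 = 99.47·4.1422 − 161.1 = 250.923.
Gain = 250.923 / 180.479 = 1.3903 → 1.390.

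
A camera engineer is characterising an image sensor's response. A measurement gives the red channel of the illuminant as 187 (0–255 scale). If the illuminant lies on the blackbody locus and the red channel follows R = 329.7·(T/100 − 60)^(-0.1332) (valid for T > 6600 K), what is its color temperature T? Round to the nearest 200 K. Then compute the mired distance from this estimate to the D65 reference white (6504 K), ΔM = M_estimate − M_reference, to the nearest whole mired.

-77 mireds

(t − 60)^(-0.1332) = 187/329.7 = 0.56718.
t − 60 = 0.56718^(1/-0.1332) = 0.56718^(-7.508) = 70.620, so t = 130.620.
T = 100·t = 13062 K → 13000 K to the nearest 200 K.
M_estimate = 10⁶/13000 = 76.92; M_reference = 10⁶/6504 = 153.75.
ΔM = 76.92 − 153.75 = -76.83 → -77 mireds.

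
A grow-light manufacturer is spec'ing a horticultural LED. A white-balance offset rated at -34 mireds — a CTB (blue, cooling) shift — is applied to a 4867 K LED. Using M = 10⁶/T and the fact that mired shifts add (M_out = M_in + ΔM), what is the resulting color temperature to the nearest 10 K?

5830 K

M_in = 10⁶/4867 = 205.47 mireds.
M_out = 205.47 + (-34) = 171.47 mireds.
T_out = 10⁶/171.47 = 5832.1 K → 5830 K.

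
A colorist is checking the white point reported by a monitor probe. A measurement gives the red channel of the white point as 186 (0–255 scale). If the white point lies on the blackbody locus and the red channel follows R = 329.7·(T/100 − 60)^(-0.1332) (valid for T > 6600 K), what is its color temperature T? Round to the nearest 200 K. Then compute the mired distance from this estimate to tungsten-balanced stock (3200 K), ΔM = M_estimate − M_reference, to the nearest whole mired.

(t − 60)^(-0.1332) = 186/329.7 = 0.56415.
t − 60 = 0.56415^(1/-0.1332) = 0.56415^(-7.508) = 73.521, so t = 133.521.
T = 100·t = 13352 K → 13400 K to the nearest 200 K.
M_estimate = 10⁶/13400 = 74.63; M_reference = 10⁶/3200 = 312.50.
ΔM = 74.63 − 312.50 = -237.87 → -238 mireds.

-238 mireds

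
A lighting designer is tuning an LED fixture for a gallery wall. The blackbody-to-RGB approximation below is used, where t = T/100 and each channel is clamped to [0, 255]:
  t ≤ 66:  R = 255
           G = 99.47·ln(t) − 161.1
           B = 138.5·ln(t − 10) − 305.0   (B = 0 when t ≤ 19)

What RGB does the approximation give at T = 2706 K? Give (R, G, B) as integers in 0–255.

(255, 167, 88)

t = 2706/100 = 27.06; the t ≤ 66 branch applies.
R = 255 by definition for t ≤ 66.
G = 99.47·ln 27.06 − 161.1 = 99.47·3.2981 − 161.1 = 166.958.
B = 138.5·ln(27.06 − 10) − 305.0 = 138.5·ln 17.06 − 305.0 = 138.5·2.8367 − 305.0 = 87.888.
Rounded: (255, 167, 88).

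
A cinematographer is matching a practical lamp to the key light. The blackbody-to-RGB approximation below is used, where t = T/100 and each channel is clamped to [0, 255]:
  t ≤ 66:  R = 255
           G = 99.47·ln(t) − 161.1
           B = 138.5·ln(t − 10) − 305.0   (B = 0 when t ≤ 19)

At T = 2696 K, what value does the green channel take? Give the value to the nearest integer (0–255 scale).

167

t = 2696/100 = 26.96; the t ≤ 66 branch applies.
G = 99.47·ln 26.96 − 161.1 = 99.47·3.2944 − 161.1 = 166.589.
Rounded: 167.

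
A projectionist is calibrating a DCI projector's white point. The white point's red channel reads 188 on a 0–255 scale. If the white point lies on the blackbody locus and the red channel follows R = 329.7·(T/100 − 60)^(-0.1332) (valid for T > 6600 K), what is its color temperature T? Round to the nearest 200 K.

12800 K

(t − 60)^(-0.1332) = 188/329.7 = 0.57022.
t − 60 = 0.57022^(1/-0.1332) = 0.57022^(-7.508) = 67.848, so t = 127.848.
T = 100·t = 12785 K → 12800 K to the nearest 200 K.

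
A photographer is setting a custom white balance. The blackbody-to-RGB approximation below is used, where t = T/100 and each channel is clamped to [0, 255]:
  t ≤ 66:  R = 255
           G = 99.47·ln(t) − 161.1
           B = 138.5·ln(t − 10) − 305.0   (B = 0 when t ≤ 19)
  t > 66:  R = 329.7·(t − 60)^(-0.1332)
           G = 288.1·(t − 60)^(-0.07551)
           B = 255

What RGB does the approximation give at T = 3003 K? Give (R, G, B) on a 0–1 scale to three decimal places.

t = 3003/100 = 30.03; the t ≤ 66 branch applies.
R = 255 by definition for t ≤ 66.
G = 99.47·ln 30.03 − 161.1 = 99.47·3.4022 − 161.1 = 177.317.
B = 138.5·ln(30.03 − 10) − 305.0 = 138.5·ln 20.03 − 305.0 = 138.5·2.9972 − 305.0 = 110.117.
Dividing each by 255: (1.0000, 0.6954, 0.4318) → (1.000, 0.695, 0.432).

(1.000, 0.695, 0.432)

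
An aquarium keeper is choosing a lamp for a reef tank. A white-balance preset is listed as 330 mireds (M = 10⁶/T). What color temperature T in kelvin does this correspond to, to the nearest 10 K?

3030 K

T = 10⁶ / 330 = 3030.30 K → 3030 K.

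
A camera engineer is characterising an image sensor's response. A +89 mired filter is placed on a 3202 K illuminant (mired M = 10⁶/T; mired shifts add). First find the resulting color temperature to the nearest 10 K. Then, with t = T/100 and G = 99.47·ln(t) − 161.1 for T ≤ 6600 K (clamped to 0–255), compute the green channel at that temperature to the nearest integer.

159

M_in = 10⁶/3202 = 312.30; M_out = 312.30 + (+89) = 401.30.
T_out = 10⁶/401.30 = 2491.9 K → 2490 K; t = 24.9.
G = 99.47·ln 24.9 − 161.1 = 99.47·3.2149 − 161.1 = 158.683.
Rounded: 159.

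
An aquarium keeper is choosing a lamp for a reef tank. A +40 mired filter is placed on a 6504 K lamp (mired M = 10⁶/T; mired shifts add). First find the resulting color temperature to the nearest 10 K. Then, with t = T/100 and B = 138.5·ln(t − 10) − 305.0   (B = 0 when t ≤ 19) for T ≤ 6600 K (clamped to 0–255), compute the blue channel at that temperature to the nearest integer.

211

M_in = 10⁶/6504 = 153.75; M_out = 153.75 + (+40) = 193.75.
T_out = 10⁶/193.75 = 5161.2 K → 5160 K; t = 51.6.
B = 138.5·ln(51.6 − 10) − 305.0 = 138.5·ln 41.6 − 305.0 = 138.5·3.7281 − 305.0 = 211.342.
Rounded: 211.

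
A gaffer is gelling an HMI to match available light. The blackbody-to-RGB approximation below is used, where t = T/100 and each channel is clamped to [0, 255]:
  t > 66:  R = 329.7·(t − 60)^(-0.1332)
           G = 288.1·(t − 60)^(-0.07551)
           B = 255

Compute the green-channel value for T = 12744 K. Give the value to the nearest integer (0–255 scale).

t = 12744/100 = 127.44; the t > 66 branch applies.
G = 288.1·(127.44 − 60)^(-0.07551) = 288.1·67.44^(-0.07551) = 288.1·0.72761 = 209.624.
Rounded: 210.

210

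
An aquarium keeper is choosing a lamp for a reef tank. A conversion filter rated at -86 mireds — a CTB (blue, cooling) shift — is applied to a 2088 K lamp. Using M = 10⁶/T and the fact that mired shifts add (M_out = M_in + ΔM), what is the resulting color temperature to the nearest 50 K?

M_in = 10⁶/2088 = 478.93 mireds.
M_out = 478.93 + (-86) = 392.93 mireds.
T_out = 10⁶/392.93 = 2545.0 K → 2550 K.

2550 K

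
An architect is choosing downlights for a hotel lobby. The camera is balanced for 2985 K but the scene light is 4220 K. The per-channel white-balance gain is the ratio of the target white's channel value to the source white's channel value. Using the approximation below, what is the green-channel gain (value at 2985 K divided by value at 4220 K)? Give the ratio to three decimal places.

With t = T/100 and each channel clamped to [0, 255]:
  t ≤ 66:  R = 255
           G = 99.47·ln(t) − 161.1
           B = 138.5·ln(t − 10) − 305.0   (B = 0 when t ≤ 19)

At 4220 K (t = 42.2):
  G = 99.47·ln 42.2 − 161.1 = 99.47·3.7424 − 161.1 = 211.159.
At 2985 K (t = 29.85):
  G = 99.47·ln 29.85 − 161.1 = 99.47·3.3962 − 161.1 = 176.719.
Gain = 176.719 / 211.159 = 0.8369 → 0.837.

0.837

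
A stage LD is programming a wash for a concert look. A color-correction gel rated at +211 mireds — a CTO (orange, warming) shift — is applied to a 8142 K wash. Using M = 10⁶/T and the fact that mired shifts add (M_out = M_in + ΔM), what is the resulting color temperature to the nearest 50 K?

M_in = 10⁶/8142 = 122.82 mireds.
M_out = 122.82 + (+211) = 333.82 mireds.
T_out = 10⁶/333.82 = 2995.6 K → 3000 K.

3000 K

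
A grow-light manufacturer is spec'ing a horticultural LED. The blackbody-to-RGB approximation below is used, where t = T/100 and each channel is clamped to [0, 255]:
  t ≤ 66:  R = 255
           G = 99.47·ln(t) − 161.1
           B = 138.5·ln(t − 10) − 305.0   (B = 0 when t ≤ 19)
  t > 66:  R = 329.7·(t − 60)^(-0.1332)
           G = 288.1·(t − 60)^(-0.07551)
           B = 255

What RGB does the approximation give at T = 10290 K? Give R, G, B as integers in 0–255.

R=200, G=217, B=255

t = 10290/100 = 102.9; the t > 66 branch applies.
R = 329.7·(102.9 − 60)^(-0.1332) = 329.7·42.9^(-0.1332) = 329.7·0.60612 = 199.837.
G = 288.1·(102.9 − 60)^(-0.07551) = 288.1·42.9^(-0.07551) = 288.1·0.75289 = 216.908.
B = 255 by definition for t > 66.
Rounded: (200, 217, 255).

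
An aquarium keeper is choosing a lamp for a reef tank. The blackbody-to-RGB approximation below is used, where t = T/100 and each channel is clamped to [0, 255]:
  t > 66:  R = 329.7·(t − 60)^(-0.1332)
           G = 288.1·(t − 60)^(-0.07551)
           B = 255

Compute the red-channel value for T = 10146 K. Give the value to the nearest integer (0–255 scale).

t = 10146/100 = 101.46; the t > 66 branch applies.
R = 329.7·(101.46 − 60)^(-0.1332) = 329.7·41.46^(-0.1332) = 329.7·0.60888 = 200.748.
Rounded: 201.

201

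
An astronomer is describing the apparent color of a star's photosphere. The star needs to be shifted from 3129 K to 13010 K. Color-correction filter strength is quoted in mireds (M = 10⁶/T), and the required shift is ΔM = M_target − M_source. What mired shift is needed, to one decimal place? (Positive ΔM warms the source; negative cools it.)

-242.7 mireds

M_source = 10⁶/3129 = 319.591; M_target = 10⁶/13010 = 76.864.
ΔM = 76.864 − 319.591 = -242.727 → -242.7 mireds, a cooling shift.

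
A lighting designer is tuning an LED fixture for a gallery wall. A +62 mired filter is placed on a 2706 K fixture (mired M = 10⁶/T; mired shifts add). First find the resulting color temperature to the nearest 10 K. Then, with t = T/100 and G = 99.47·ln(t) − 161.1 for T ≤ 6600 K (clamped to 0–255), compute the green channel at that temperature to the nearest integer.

152

M_in = 10⁶/2706 = 369.55; M_out = 369.55 + (+62) = 431.55.
T_out = 10⁶/431.55 = 2317.2 K → 2320 K; t = 23.2.
G = 99.47·ln 23.2 − 161.1 = 99.47·3.1442 − 161.1 = 151.649.
Rounded: 152.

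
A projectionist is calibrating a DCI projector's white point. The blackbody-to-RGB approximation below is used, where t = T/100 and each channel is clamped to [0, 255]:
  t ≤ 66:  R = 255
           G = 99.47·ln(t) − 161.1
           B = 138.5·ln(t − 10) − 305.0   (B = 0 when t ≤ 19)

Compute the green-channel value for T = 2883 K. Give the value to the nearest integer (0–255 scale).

173

t = 2883/100 = 28.83; the t ≤ 66 branch applies.
G = 99.47·ln 28.83 − 161.1 = 99.47·3.3614 − 161.1 = 173.260.
Rounded: 173.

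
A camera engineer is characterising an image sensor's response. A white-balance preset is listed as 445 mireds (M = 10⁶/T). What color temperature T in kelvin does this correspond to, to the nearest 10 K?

T = 10⁶ / 445 = 2247.19 K → 2250 K.

2250 K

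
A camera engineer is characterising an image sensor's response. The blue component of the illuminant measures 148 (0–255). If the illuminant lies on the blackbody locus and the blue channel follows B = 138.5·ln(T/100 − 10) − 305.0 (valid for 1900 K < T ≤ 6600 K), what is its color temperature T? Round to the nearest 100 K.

3600 K

ln(t − 10) = (148 + 305.0) / 138.5 = 3.2708.
t − 10 = e^3.2708 = 26.331, so t = 36.331.
T = 100·t = 3633 K → 3600 K to the nearest 100 K.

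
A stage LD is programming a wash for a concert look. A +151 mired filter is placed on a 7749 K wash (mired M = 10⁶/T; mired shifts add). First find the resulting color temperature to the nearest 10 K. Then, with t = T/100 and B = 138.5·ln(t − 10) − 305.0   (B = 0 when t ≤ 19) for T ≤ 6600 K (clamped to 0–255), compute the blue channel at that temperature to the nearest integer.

M_in = 10⁶/7749 = 129.05; M_out = 129.05 + (+151) = 280.05.
T_out = 10⁶/280.05 = 3570.8 K → 3570 K; t = 35.7.
B = 138.5·ln(35.7 − 10) − 305.0 = 138.5·ln 25.7 − 305.0 = 138.5·3.2465 − 305.0 = 144.639.
Rounded: 145.

145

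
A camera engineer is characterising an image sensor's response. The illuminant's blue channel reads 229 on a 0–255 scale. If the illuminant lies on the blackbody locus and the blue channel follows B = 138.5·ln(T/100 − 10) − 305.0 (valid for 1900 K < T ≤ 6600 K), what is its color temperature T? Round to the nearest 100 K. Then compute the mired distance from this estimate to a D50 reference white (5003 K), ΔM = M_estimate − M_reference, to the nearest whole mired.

-24 mireds

ln(t − 10) = (229 + 305.0) / 138.5 = 3.8556.
t − 10 = e^3.8556 = 47.257, so t = 57.257.
T = 100·t = 5726 K → 5700 K to the nearest 100 K.
M_estimate = 10⁶/5700 = 175.44; M_reference = 10⁶/5003 = 199.88.
ΔM = 175.44 − 199.88 = -24.44 → -24 mireds.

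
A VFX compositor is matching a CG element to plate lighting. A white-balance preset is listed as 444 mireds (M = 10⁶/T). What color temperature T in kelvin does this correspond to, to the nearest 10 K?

T = 10⁶ / 444 = 2252.25 K → 2250 K.

2250 K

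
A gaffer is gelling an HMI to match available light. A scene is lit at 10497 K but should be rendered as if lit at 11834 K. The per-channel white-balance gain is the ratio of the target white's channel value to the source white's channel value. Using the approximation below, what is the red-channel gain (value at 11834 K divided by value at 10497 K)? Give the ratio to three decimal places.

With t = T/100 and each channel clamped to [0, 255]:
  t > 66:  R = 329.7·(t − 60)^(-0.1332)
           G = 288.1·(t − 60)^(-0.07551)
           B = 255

0.966

At 10497 K (t = 104.97):
  R = 329.7·(104.97 − 60)^(-0.1332) = 329.7·44.97^(-0.1332) = 329.7·0.60232 = 198.586.
At 11834 K (t = 118.34):
  R = 329.7·(118.34 − 60)^(-0.1332) = 329.7·58.34^(-0.1332) = 329.7·0.58180 = 191.819.
Gain = 191.819 / 198.586 = 0.9659 → 0.966.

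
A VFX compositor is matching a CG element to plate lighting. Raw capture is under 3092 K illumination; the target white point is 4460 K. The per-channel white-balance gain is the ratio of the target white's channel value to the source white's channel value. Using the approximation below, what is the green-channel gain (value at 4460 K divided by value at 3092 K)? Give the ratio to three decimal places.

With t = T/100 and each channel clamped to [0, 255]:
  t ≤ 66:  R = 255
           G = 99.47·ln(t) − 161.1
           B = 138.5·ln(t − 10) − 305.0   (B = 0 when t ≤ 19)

1.202

At 3092 K (t = 30.92):
  G = 99.47·ln 30.92 − 161.1 = 99.47·3.4314 − 161.1 = 180.222.
At 4460 K (t = 44.6):
  G = 99.47·ln 44.6 − 161.1 = 99.47·3.7977 − 161.1 = 216.661.
Gain = 216.661 / 180.222 = 1.2022 → 1.202.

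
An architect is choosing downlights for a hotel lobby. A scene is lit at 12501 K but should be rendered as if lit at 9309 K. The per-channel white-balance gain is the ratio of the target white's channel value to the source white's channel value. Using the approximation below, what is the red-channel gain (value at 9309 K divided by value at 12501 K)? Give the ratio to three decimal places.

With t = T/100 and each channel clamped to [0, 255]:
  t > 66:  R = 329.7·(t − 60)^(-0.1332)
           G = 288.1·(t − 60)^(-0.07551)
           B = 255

At 12501 K (t = 125.01):
  R = 329.7·(125.01 − 60)^(-0.1332) = 329.7·65.01^(-0.1332) = 329.7·0.57347 = 189.073.
At 9309 K (t = 93.09):
  R = 329.7·(93.09 − 60)^(-0.1332) = 329.7·33.09^(-0.1332) = 329.7·0.62745 = 206.869.
Gain = 206.869 / 189.073 = 1.0941 → 1.094.

1.094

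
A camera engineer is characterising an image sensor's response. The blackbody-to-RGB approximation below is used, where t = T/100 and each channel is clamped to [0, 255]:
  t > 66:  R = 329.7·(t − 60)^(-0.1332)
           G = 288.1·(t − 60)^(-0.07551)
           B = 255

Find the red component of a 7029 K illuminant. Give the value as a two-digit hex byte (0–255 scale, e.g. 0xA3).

0xF2

t = 7029/100 = 70.29; the t > 66 branch applies.
R = 329.7·(70.29 − 60)^(-0.1332) = 329.7·10.29^(-0.1332) = 329.7·0.73307 = 241.694.
Rounded: 242; in hex, 0xF2.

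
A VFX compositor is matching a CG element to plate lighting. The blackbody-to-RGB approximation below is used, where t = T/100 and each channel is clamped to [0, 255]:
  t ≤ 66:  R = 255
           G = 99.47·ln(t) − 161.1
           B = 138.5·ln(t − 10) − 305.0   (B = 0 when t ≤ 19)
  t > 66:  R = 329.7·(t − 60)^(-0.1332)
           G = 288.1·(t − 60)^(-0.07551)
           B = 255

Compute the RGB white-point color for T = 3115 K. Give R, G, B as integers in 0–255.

t = 3115/100 = 31.15; the t ≤ 66 branch applies.
R = 255 by definition for t ≤ 66.
G = 99.47·ln 31.15 − 161.1 = 99.47·3.4388 − 161.1 = 180.959.
B = 138.5·ln(31.15 − 10) − 305.0 = 138.5·ln 21.15 − 305.0 = 138.5·3.0516 − 305.0 = 117.652.
Rounded: (255, 181, 118).

R=255, G=181, B=118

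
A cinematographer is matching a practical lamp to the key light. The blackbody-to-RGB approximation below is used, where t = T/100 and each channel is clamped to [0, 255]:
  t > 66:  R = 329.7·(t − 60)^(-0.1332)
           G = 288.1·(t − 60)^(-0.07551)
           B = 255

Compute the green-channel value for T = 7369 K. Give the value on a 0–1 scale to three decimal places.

0.927

t = 7369/100 = 73.69; the t > 66 branch applies.
G = 288.1·(73.69 − 60)^(-0.07551) = 288.1·13.69^(-0.07551) = 288.1·0.82071 = 236.447.
On a 0–1 scale: 236.447/255 = 0.9272 → 0.927.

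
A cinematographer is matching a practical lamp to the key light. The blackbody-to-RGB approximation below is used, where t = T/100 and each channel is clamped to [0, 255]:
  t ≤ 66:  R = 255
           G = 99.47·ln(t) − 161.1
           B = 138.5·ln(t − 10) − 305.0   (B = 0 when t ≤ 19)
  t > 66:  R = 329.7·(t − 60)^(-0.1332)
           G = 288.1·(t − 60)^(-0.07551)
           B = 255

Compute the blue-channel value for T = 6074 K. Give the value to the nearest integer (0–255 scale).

t = 6074/100 = 60.74; the t ≤ 66 branch applies.
B = 138.5·ln(60.74 − 10) − 305.0 = 138.5·ln 50.74 − 305.0 = 138.5·3.9267 − 305.0 = 238.850.
Rounded: 239.

239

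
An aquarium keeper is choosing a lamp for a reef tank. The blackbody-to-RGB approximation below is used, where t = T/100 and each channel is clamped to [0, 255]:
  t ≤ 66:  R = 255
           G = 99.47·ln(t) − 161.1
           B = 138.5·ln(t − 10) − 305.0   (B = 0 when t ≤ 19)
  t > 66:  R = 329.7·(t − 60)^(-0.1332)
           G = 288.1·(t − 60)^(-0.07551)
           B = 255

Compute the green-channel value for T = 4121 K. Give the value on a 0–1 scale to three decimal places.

0.819

t = 4121/100 = 41.21; the t ≤ 66 branch applies.
G = 99.47·ln 41.21 − 161.1 = 99.47·3.7187 − 161.1 = 208.797.
On a 0–1 scale: 208.797/255 = 0.8188 → 0.819.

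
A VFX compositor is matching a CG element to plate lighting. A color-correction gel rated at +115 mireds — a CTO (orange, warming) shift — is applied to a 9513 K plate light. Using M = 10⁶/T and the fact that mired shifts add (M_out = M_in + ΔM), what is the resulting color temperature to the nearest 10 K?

M_in = 10⁶/9513 = 105.12 mireds.
M_out = 105.12 + (+115) = 220.12 mireds.
T_out = 10⁶/220.12 = 4543.0 K → 4540 K.

4540 K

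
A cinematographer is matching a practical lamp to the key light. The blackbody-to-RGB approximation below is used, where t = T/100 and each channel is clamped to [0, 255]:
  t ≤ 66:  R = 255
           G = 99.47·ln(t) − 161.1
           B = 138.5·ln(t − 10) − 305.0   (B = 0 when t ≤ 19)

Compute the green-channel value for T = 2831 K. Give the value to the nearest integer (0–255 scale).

171

t = 2831/100 = 28.31; the t ≤ 66 branch applies.
G = 99.47·ln 28.31 − 161.1 = 99.47·3.3432 − 161.1 = 171.450.
Rounded: 171.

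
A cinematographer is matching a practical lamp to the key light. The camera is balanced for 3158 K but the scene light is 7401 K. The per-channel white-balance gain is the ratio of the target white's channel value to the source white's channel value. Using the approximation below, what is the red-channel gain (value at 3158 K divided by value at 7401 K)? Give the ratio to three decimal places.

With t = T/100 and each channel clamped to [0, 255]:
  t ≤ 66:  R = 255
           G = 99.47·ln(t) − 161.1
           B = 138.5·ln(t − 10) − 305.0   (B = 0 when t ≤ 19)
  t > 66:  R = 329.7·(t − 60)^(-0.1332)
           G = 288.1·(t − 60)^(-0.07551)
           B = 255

At 7401 K (t = 74.01):
  R = 329.7·(74.01 − 60)^(-0.1332) = 329.7·14.01^(-0.1332) = 329.7·0.70355 = 231.960.
At 3158 K (t = 31.58):
  R = 255 by definition for t ≤ 66.
Gain = 255.000 / 231.960 = 1.0993 → 1.099.

1.099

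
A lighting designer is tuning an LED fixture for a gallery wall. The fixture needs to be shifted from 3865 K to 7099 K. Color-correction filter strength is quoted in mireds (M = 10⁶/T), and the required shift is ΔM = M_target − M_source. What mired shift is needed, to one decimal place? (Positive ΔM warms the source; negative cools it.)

-117.9 mireds

M_source = 10⁶/3865 = 258.732; M_target = 10⁶/7099 = 140.865.
ΔM = 140.865 − 258.732 = -117.867 → -117.9 mireds, a cooling shift.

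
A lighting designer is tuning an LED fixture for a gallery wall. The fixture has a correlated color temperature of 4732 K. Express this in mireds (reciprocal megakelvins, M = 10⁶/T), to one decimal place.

M = 10⁶ / 4732 = 211.327 → 211.3 mireds.

211.3 mireds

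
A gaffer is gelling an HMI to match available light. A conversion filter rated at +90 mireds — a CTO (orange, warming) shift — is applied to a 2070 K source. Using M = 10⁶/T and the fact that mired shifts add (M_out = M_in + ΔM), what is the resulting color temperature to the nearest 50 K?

1750 K

M_in = 10⁶/2070 = 483.09 mireds.
M_out = 483.09 + (+90) = 573.09 mireds.
T_out = 10⁶/573.09 = 1744.9 K → 1750 K.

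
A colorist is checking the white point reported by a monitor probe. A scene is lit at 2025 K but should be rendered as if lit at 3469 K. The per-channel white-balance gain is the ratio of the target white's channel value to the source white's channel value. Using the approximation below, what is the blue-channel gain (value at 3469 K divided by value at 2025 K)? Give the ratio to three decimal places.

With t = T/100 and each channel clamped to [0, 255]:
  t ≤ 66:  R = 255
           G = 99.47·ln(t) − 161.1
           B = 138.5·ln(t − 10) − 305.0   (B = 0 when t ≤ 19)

8.027

At 2025 K (t = 20.25):
  B = 138.5·ln(20.25 − 10) − 305.0 = 138.5·ln 10.25 − 305.0 = 138.5·2.3273 − 305.0 = 17.328.
At 3469 K (t = 34.69):
  B = 138.5·ln(34.69 − 10) − 305.0 = 138.5·ln 24.69 − 305.0 = 138.5·3.2064 − 305.0 = 139.086.
Gain = 139.086 / 17.328 = 8.0267 → 8.027.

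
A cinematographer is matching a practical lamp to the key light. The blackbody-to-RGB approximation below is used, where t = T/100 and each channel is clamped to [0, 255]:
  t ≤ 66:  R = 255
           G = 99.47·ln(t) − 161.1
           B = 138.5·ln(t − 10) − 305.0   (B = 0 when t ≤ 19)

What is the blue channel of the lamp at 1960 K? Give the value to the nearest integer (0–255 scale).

8

t = 1960/100 = 19.6; the t ≤ 66 branch applies.
B = 138.5·ln(19.6 − 10) − 305.0 = 138.5·ln 9.6 − 305.0 = 138.5·2.2618 − 305.0 = 8.254.
Rounded: 8.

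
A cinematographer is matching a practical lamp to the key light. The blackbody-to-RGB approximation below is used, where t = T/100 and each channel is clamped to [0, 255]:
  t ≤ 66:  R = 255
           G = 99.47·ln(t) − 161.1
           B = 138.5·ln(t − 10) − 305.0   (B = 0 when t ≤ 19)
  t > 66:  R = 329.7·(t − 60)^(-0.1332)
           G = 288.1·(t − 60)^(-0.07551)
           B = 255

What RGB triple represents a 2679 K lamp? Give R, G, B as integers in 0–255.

R=255, G=166, B=86

t = 2679/100 = 26.79; the t ≤ 66 branch applies.
R = 255 by definition for t ≤ 66.
G = 99.47·ln 26.79 − 161.1 = 99.47·3.2880 − 161.1 = 165.960.
B = 138.5·ln(26.79 − 10) − 305.0 = 138.5·ln 16.79 − 305.0 = 138.5·2.8208 − 305.0 = 85.679.
Rounded: (255, 166, 86).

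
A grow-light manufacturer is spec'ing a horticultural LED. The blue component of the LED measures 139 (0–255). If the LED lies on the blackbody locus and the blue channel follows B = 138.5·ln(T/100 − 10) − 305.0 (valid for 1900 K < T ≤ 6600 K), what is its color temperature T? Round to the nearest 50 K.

3450 K

ln(t − 10) = (139 + 305.0) / 138.5 = 3.2058.
t − 10 = e^3.2058 = 24.675, so t = 34.675.
T = 100·t = 3467 K → 3450 K to the nearest 50 K.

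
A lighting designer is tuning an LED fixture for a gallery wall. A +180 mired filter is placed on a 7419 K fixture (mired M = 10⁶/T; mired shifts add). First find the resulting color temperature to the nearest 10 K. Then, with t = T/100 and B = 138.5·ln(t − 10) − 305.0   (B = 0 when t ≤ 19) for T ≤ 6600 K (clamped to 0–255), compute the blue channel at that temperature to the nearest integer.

M_in = 10⁶/7419 = 134.79; M_out = 134.79 + (+180) = 314.79.
T_out = 10⁶/314.79 = 3176.7 K → 3180 K; t = 31.8.
B = 138.5·ln(31.8 − 10) − 305.0 = 138.5·ln 21.8 − 305.0 = 138.5·3.0819 − 305.0 = 121.845.
Rounded: 122.

122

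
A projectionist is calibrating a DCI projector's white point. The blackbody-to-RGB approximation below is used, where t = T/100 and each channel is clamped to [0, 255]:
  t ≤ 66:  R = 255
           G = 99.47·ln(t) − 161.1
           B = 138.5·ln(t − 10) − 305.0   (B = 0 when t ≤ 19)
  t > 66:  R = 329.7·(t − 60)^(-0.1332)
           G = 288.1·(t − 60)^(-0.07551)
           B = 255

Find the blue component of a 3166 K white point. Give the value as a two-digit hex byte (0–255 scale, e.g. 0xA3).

0x79

t = 3166/100 = 31.66; the t ≤ 66 branch applies.
B = 138.5·ln(31.66 − 10) − 305.0 = 138.5·ln 21.66 − 305.0 = 138.5·3.0755 − 305.0 = 120.952.
Rounded: 121; in hex, 0x79.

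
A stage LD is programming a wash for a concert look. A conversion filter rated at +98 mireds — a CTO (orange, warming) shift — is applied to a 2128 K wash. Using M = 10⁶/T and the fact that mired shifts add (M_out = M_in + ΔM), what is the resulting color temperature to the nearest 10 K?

M_in = 10⁶/2128 = 469.92 mireds.
M_out = 469.92 + (+98) = 567.92 mireds.
T_out = 10⁶/567.92 = 1760.8 K → 1760 K.

1760 K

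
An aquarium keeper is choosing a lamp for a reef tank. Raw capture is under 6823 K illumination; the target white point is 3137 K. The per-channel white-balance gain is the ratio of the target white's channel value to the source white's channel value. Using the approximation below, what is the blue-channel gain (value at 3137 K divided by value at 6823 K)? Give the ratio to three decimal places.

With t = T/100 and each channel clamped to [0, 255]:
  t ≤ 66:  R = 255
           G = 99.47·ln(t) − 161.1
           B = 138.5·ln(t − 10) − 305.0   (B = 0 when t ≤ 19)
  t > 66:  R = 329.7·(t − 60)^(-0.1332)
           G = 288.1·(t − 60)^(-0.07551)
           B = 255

0.467

At 6823 K (t = 68.23):
  B = 255 by definition for t > 66.
At 3137 K (t = 31.37):
  B = 138.5·ln(31.37 − 10) − 305.0 = 138.5·ln 21.37 − 305.0 = 138.5·3.0620 − 305.0 = 119.085.
Gain = 119.085 / 255.000 = 0.4670 → 0.467.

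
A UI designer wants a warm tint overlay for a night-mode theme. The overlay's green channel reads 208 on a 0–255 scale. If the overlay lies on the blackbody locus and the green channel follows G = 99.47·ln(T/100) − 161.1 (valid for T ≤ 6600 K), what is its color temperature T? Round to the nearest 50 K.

ln t = (208 + 161.1) / 99.47 = 3.7107.
t = e^3.7107 = 40.881.
T = 100·t = 4088 K → 4100 K to the nearest 50 K.

4100 K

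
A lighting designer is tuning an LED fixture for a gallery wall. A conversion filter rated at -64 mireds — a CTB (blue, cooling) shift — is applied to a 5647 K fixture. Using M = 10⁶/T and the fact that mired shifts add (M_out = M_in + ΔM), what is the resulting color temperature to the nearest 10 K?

M_in = 10⁶/5647 = 177.09 mireds.
M_out = 177.09 + (-64) = 113.09 mireds.
T_out = 10⁶/113.09 = 8842.9 K → 8840 K.

8840 K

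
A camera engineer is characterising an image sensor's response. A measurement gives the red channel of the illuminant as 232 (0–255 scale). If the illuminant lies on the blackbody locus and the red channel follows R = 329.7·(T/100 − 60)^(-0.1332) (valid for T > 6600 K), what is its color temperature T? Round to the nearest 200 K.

7400 K

(t − 60)^(-0.1332) = 232/329.7 = 0.70367.
t − 60 = 0.70367^(1/-0.1332) = 0.70367^(-7.508) = 13.992, so t = 73.992.
T = 100·t = 7399 K → 7400 K to the nearest 200 K.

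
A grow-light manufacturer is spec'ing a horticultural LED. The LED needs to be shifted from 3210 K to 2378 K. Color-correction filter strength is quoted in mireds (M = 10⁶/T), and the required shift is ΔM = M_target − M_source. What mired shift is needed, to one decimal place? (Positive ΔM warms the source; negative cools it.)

+109.0 mireds

M_source = 10⁶/3210 = 311.526; M_target = 10⁶/2378 = 420.521.
ΔM = 420.521 − 311.526 = 108.995 → +109.0 mireds, a warming shift.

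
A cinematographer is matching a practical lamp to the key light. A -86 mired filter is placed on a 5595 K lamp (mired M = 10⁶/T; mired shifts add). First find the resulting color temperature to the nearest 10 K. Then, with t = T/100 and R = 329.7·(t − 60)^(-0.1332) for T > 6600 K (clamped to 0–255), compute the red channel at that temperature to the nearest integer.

M_in = 10⁶/5595 = 178.73; M_out = 178.73 + (-86) = 92.73.
T_out = 10⁶/92.73 = 10783.9 K → 10780 K; t = 107.8.
R = 329.7·(107.8 − 60)^(-0.1332) = 329.7·47.8^(-0.1332) = 329.7·0.59745 = 196.979.
Rounded: 197.

197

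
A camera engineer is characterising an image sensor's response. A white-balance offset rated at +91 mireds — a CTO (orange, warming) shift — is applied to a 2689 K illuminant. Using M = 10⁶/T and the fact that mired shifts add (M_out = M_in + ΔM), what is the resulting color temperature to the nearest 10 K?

2160 K

M_in = 10⁶/2689 = 371.89 mireds.
M_out = 371.89 + (+91) = 462.89 mireds.
T_out = 10⁶/462.89 = 2160.4 K → 2160 K.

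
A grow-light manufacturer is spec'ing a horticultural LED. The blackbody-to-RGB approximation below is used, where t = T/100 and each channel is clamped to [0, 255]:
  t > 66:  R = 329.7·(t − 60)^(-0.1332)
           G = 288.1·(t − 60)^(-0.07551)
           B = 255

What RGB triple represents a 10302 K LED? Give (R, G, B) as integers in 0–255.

(200, 217, 255)

t = 10302/100 = 103.02; the t > 66 branch applies.
R = 329.7·(103.02 − 60)^(-0.1332) = 329.7·43.02^(-0.1332) = 329.7·0.60589 = 199.763.
G = 288.1·(103.02 − 60)^(-0.07551) = 288.1·43.02^(-0.07551) = 288.1·0.75273 = 216.863.
B = 255 by definition for t > 66.
Rounded: (200, 217, 255).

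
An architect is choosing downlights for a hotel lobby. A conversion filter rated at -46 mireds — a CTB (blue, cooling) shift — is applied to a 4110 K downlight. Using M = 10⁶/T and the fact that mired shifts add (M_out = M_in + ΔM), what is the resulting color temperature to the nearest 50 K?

M_in = 10⁶/4110 = 243.31 mireds.
M_out = 243.31 + (-46) = 197.31 mireds.
T_out = 10⁶/197.31 = 5068.2 K → 5050 K.

5050 K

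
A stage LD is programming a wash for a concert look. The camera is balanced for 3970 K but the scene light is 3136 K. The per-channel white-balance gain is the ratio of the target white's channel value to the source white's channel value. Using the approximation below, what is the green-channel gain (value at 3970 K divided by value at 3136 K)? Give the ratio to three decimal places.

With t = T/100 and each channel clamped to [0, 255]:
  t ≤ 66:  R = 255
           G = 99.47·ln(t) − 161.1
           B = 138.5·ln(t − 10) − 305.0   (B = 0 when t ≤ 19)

At 3136 K (t = 31.36):
  G = 99.47·ln 31.36 − 161.1 = 99.47·3.4455 − 161.1 = 181.627.
At 3970 K (t = 39.7):
  G = 99.47·ln 39.7 − 161.1 = 99.47·3.6814 − 161.1 = 205.084.
Gain = 205.084 / 181.627 = 1.1291 → 1.129.

1.129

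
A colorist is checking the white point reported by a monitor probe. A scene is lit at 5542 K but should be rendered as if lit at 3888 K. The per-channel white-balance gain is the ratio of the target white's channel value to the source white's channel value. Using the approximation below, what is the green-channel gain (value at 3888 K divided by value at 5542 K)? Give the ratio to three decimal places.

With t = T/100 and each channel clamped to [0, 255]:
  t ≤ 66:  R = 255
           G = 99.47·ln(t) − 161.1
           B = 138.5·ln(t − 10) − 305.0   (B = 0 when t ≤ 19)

0.852

At 5542 K (t = 55.42):
  G = 99.47·ln 55.42 − 161.1 = 99.47·4.0149 − 161.1 = 238.266.
At 3888 K (t = 38.88):
  G = 99.47·ln 38.88 − 161.1 = 99.47·3.6605 − 161.1 = 203.008.
Gain = 203.008 / 238.266 = 0.8520 → 0.852.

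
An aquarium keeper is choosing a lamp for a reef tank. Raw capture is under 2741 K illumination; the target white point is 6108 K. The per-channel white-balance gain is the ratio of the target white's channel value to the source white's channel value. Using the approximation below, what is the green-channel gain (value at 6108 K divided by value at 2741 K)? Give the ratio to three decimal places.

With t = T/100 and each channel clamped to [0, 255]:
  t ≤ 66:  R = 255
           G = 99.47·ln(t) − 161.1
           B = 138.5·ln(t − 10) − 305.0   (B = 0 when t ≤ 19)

At 2741 K (t = 27.41):
  G = 99.47·ln 27.41 − 161.1 = 99.47·3.3109 − 161.1 = 168.236.
At 6108 K (t = 61.08):
  G = 99.47·ln 61.08 − 161.1 = 99.47·4.1122 − 161.1 = 247.939.
Gain = 247.939 / 168.236 = 1.4738 → 1.474.

1.474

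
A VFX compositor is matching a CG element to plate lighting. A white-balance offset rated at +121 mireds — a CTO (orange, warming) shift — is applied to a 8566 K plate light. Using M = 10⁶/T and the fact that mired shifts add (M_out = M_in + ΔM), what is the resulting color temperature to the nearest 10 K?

M_in = 10⁶/8566 = 116.74 mireds.
M_out = 116.74 + (+121) = 237.74 mireds.
T_out = 10⁶/237.74 = 4206.3 K → 4210 K.

4210 K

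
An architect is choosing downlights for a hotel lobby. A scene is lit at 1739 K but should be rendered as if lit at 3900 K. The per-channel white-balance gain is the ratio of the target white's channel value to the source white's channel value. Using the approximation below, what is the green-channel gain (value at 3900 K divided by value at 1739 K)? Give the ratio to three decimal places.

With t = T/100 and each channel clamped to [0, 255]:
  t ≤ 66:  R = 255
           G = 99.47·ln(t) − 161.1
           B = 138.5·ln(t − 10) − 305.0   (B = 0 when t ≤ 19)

1.653

At 1739 K (t = 17.39):
  G = 99.47·ln 17.39 − 161.1 = 99.47·2.8559 − 161.1 = 122.976.
At 3900 K (t = 39):
  G = 99.47·ln 39 − 161.1 = 99.47·3.6636 − 161.1 = 203.314.
Gain = 203.314 / 122.976 = 1.6533 → 1.653.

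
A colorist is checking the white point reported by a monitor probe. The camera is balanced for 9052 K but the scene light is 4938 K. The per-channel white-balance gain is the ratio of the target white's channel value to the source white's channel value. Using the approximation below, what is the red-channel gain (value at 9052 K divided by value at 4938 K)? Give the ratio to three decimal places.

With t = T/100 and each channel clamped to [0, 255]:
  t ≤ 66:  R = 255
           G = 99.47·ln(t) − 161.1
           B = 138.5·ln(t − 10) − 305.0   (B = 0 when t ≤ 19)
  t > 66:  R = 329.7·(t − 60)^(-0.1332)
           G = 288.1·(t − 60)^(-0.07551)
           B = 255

At 4938 K (t = 49.38):
  R = 255 by definition for t ≤ 66.
At 9052 K (t = 90.52):
  R = 329.7·(90.52 − 60)^(-0.1332) = 329.7·30.52^(-0.1332) = 329.7·0.63424 = 209.109.
Gain = 209.109 / 255.000 = 0.8200 → 0.820.

0.820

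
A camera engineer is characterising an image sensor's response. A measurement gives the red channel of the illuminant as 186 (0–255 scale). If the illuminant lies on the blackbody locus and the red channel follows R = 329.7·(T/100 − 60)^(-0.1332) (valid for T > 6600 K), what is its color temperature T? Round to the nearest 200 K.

(t − 60)^(-0.1332) = 186/329.7 = 0.56415.
t − 60 = 0.56415^(1/-0.1332) = 0.56415^(-7.508) = 73.521, so t = 133.521.
T = 100·t = 13352 K → 13400 K to the nearest 200 K.

13400 K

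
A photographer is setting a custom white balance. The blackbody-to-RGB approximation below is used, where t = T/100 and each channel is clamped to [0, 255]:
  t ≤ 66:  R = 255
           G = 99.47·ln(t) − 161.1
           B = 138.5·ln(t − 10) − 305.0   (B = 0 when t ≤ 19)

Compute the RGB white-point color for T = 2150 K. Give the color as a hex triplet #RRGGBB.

t = 2150/100 = 21.5; the t ≤ 66 branch applies.
R = 255 by definition for t ≤ 66.
G = 99.47·ln 21.5 − 161.1 = 99.47·3.0681 − 161.1 = 144.079.
B = 138.5·ln(21.5 − 10) − 305.0 = 138.5·ln 11.5 − 305.0 = 138.5·2.4423 − 305.0 = 33.265.
Rounded: (255, 144, 33).
In hex: #FF9021.

#FF9021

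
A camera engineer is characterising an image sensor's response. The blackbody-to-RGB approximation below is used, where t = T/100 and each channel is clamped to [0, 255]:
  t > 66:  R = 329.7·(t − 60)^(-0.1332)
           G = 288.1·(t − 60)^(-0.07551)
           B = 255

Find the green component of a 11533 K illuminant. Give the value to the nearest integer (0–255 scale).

213

t = 11533/100 = 115.33; the t > 66 branch applies.
G = 288.1·(115.33 − 60)^(-0.07551) = 288.1·55.33^(-0.07551) = 288.1·0.73857 = 212.781.
Rounded: 213.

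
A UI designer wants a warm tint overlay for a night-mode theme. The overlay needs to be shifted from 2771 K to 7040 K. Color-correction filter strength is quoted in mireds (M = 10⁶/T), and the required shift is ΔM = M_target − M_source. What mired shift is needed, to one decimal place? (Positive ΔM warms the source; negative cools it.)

-218.8 mireds

M_source = 10⁶/2771 = 360.881; M_target = 10⁶/7040 = 142.045.
ΔM = 142.045 − 360.881 = -218.835 → -218.8 mireds, a cooling shift.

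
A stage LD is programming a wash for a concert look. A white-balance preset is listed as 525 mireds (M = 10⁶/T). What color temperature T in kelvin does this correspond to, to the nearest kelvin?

T = 10⁶ / 525 = 1904.76 K → 1905 K.

1905 K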